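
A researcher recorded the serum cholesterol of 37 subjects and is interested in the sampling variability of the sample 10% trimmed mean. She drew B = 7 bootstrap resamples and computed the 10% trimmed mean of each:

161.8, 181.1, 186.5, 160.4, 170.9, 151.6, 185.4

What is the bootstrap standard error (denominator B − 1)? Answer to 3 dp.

SE* = 13.680

Bootstrap SE is the standard deviation of the 7 replicate 10% trimmed means.
Mean of replicates: (161.8 + 181.1 + 186.5 + 160.4 + 170.9 + 151.6 + 185.4) / 7 = 1197.7000 / 7 = 171.1000
Sum of squared deviations: (−9.3000)² + (+10.0000)² + (+15.4000)² + (−10.7000)² + (−0.2000)² + (−19.5000)² + (+14.3000)² = 1122.9200
Variance = 1122.9200 / 6 = 187.1533
SE* = √187.1533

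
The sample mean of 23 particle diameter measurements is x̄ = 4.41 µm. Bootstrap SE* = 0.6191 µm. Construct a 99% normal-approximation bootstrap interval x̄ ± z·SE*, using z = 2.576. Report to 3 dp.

(2.815, 6.005)

Margin = 2.576 × 0.6191 = 1.5948
Interval: 4.41 ± 1.5948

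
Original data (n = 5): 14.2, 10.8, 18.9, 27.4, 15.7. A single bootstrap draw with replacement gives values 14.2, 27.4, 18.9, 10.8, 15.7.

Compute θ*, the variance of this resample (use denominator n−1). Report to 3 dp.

Mean = 17.4000; sum of squared deviations = 158.9400
s² = 158.9400 / 4 = 39.7350

θ* = 39.735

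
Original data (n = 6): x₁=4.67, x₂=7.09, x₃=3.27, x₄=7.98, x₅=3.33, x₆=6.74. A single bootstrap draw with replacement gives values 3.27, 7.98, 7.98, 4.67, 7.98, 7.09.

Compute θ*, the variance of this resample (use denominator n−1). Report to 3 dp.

Mean = 6.4950; sum of squared deviations = 20.7010
s² = 20.7010 / 5 = 4.1402

θ* = 4.140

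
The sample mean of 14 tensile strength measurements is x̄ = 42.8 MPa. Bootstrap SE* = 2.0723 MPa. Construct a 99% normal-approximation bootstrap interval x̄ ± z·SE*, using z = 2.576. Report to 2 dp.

Margin = 2.576 × 2.0723 = 5.338
Interval: 42.8 ± 5.338

(37.46, 48.14)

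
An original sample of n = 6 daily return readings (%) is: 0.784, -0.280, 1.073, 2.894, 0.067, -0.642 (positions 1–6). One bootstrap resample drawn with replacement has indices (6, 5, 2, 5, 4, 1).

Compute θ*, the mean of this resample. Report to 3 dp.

θ* = 0.482

Resample values: -0.642, 0.067, -0.280, 0.067, 2.894, 0.784.
Mean = ((-0.642) + 0.067 + (-0.280) + 0.067 + 2.894 + 0.784) / 6 = 2.8900 / 6 = 0.482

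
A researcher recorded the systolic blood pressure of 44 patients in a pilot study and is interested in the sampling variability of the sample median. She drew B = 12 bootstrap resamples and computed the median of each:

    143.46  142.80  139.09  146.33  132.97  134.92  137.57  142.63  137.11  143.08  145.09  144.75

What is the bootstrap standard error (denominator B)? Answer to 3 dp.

Bootstrap SE is the standard deviation of the 12 replicate medians.
Mean of replicates: (143.46 + 142.80 + 139.09 + 146.33 + 132.97 + 134.92 + 137.57 + 142.63 + 137.11 + 143.08 + 145.09 + 144.75) / 12 = 1689.8000 / 12 = 140.8167
Sum of squared deviations: (+2.6433)² + (+1.9833)² + (−1.7267)² + (+5.5133)² + (−7.8467)² + (−5.8967)² + (−3.2467)² + (+1.8133)² + (−3.7067)² + (+2.2633)² + (+4.2733)² + (+3.9333)² = 207.0635
Variance = 207.0635 / 12 = 17.2553
SE* = √17.2553

SE* = 4.154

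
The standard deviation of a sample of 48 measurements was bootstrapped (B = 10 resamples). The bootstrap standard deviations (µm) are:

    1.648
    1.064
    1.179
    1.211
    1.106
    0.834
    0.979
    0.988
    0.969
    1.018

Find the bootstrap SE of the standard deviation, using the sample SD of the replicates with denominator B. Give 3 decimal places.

Bootstrap SE is the standard deviation of the 10 replicate standard deviations.
Mean of replicates: (1.648 + 1.064 + 1.179 + 1.211 + 1.106 + 0.834 + 0.979 + 0.988 + 0.969 + 1.018) / 10 = 10.9960 / 10 = 1.0996
Sum of squared deviations: (+0.5484)² + (−0.0356)² + (+0.0794)² + (+0.1114)² + (+0.0064)² + (−0.2656)² + (−0.1206)² + (−0.1116)² + (−0.1306)² + (−0.0816)² = 0.4420
Variance = 0.4420 / 10 = 0.0442
SE* = √0.0442

SE* = 0.210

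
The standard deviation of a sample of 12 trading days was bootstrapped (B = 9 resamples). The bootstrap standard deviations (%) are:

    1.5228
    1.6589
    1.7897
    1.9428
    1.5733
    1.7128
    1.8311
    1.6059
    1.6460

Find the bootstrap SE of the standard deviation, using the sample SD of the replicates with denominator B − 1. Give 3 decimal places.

SE* = 0.135

Bootstrap SE is the standard deviation of the 9 replicate standard deviations.
Mean of replicates: (1.5228 + 1.6589 + 1.7897 + 1.9428 + 1.5733 + 1.7128 + 1.8311 + 1.6059 + 1.6460) / 9 = 15.28330 / 9 = 1.69814
Sum of squared deviations: (−0.17534)² + (−0.03924)² + (+0.09156)² + (+0.24466)² + (−0.12484)² + (+0.01466)² + (+0.13296)² + (−0.09224)² + (−0.05214)² = 0.14523
Variance = 0.14523 / 8 = 0.01815
SE* = √0.01815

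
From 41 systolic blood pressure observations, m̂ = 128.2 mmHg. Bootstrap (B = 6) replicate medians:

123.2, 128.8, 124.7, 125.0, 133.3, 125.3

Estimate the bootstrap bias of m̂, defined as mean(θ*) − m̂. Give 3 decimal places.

bias = −1.483

mean(θ*) = (123.2 + 128.8 + 124.7 + 125.0 + 133.3 + 125.3) / 6 = 126.7167
bias = 126.7167 − 128.2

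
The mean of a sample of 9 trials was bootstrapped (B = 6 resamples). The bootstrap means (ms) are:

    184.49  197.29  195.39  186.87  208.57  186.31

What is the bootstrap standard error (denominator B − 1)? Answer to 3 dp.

Bootstrap SE is the standard deviation of the 6 replicate means.
Mean of replicates: (184.49 + 197.29 + 195.39 + 186.87 + 208.57 + 186.31) / 6 = 1158.9200 / 6 = 193.1533
Sum of squared deviations: (−8.6633)² + (+4.1367)² + (+2.2367)² + (−6.2833)² + (+15.4167)² + (−6.8433)² = 421.1531
Variance = 421.1531 / 5 = 84.2306
SE* = √84.2306

SE* = 9.178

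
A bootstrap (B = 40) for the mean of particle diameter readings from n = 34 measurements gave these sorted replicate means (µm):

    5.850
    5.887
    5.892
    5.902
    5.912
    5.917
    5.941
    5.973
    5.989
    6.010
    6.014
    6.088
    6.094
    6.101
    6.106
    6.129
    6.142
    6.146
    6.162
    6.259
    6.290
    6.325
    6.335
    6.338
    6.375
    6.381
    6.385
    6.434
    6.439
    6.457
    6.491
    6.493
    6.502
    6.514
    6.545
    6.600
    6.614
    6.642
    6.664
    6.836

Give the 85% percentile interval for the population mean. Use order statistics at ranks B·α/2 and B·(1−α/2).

(5.892, 6.614)

α = 0.15; lower rank = 40 × 0.075 = 3; upper rank = 40 × 0.925 = 37.
The 3rd smallest replicate is 5.892; the 37th is 6.614.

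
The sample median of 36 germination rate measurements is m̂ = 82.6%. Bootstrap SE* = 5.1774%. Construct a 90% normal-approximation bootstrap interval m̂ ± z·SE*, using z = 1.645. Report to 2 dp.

Margin = 1.645 × 5.1774 = 8.517
Interval: 82.6 ± 8.517

(74.08, 91.12)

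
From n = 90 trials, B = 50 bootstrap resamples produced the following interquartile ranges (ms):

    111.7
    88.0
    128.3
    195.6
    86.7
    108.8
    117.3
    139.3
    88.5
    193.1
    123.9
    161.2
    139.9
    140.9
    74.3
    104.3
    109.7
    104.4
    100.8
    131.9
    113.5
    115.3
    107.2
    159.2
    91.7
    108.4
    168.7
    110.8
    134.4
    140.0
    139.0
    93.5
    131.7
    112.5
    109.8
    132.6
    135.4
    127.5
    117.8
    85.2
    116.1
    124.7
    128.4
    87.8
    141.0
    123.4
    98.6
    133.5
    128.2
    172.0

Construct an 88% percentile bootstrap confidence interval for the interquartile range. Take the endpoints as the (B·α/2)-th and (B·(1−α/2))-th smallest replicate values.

(86.7, 168.7)

Sorted replicates: 74.3, 85.2, 86.7, 87.8, 88.0, 88.5, 91.7, 93.5, 98.6, 100.8, 104.3, 104.4, 107.2, 108.4, 108.8, 109.7, 109.8, 110.8, 111.7, 112.5, 113.5, 115.3, 116.1, 117.3, 117.8, 123.4, 123.9, 124.7, 127.5, 128.2, 128.3, 128.4, 131.7, 131.9, 132.6, 133.5, 134.4, 135.4, 139.0, 139.3, 139.9, 140.0, 140.9, 141.0, 159.2, 161.2, 168.7, 172.0, 193.1, 195.6
α = 0.12; lower rank = 50 × 0.060 = 3; upper rank = 50 × 0.940 = 47.
The 3rd smallest replicate is 86.7; the 47th is 168.7.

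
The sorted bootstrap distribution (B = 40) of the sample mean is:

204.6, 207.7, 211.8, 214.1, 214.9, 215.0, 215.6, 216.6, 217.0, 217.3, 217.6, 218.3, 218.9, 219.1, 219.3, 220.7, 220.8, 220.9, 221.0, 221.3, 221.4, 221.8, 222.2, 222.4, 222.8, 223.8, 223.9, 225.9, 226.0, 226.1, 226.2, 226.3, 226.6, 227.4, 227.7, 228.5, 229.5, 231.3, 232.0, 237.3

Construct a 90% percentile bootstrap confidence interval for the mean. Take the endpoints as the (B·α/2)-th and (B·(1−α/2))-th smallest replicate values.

α = 0.10; lower rank = 40 × 0.050 = 2; upper rank = 40 × 0.950 = 38.
The 2nd smallest replicate is 207.7; the 38th is 231.3.

(207.7, 231.3)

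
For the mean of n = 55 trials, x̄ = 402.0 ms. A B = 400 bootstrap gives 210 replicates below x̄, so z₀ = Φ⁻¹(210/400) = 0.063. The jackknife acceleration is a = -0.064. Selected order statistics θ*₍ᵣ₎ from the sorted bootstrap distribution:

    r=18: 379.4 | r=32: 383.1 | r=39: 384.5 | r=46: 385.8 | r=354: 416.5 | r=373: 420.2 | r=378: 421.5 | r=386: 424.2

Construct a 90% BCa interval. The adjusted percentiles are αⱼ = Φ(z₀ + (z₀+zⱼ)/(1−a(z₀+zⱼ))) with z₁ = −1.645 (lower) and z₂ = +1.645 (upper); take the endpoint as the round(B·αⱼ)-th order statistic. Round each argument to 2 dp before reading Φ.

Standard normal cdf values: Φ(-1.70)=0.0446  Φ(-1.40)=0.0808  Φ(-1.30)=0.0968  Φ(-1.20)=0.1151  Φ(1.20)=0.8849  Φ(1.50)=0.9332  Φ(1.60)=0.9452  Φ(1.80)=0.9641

Lower: z₀ + z₁ = 0.063 + (-1.645) = -1.582; 1 − a(z₀+z₁) = 1 − (-0.064)(-1.582) = 0.8988; argument = 0.063 + (-1.582)/0.8988 = -1.6972 → -1.70.
α₁ = Φ(-1.70) = 0.0446; rank = round(400 × 0.0446) = 18; θ*₍18₎ = 379.4.
Upper: z₀ + z₂ = 1.708; 1 − a(z₀+z₂) = 1.1093; argument = 1.6027 → 1.60; α₂ = 0.9452; rank = 378; θ*₍378₎ = 421.5.

(379.4, 421.5)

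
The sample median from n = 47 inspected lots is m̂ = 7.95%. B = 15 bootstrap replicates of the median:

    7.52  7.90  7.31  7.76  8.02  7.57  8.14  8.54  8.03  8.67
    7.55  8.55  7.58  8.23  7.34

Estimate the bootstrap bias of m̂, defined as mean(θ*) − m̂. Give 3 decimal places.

bias = −0.036

mean(θ*) = (7.52 + 7.90 + 7.31 + 7.76 + 8.02 + 7.57 + 8.14 + 8.54 + 8.03 + 8.67 + 7.55 + 8.55 + 7.58 + 8.23 + 7.34) / 15 = 7.9140
bias = 7.9140 − 7.95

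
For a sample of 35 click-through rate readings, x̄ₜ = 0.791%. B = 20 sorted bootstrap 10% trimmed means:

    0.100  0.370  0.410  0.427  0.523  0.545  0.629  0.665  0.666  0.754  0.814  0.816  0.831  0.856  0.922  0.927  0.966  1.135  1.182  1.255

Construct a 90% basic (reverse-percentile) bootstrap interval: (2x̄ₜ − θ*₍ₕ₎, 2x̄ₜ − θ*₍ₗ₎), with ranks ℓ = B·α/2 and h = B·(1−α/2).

(0.400, 1.482)

Percentile endpoints at ranks 1 and 19: θ*₍1₎ = 0.100, θ*₍19₎ = 1.182.
Basic interval reflects these around x̄ₜ:
  lower = 2 × 0.791 − 1.182 = 0.400
  upper = 2 × 0.791 − 0.100 = 1.482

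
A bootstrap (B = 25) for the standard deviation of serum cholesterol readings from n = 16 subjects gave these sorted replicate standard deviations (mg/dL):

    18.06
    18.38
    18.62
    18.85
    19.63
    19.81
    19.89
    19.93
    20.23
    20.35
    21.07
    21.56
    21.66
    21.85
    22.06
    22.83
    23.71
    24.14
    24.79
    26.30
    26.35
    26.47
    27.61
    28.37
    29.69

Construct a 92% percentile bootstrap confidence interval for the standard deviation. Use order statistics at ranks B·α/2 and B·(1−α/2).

(18.06, 28.37)

α = 0.08; lower rank = 25 × 0.040 = 1; upper rank = 25 × 0.960 = 24.
The 1st smallest replicate is 18.06; the 24th is 28.37.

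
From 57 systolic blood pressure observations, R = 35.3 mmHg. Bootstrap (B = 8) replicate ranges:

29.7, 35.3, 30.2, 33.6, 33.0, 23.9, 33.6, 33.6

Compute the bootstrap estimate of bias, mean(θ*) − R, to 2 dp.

bias = −3.69

mean(θ*) = (29.7 + 35.3 + 30.2 + 33.6 + 33.0 + 23.9 + 33.6 + 33.6) / 8 = 31.613
bias = 31.613 − 35.3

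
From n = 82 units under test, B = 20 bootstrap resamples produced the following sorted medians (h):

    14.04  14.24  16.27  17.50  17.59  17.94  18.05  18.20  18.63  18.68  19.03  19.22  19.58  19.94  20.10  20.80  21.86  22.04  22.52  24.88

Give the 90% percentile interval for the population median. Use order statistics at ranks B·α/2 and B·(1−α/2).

(14.04, 22.52)

α = 0.10; lower rank = 20 × 0.050 = 1; upper rank = 20 × 0.950 = 19.
The 1st smallest replicate is 14.04; the 19th is 22.52.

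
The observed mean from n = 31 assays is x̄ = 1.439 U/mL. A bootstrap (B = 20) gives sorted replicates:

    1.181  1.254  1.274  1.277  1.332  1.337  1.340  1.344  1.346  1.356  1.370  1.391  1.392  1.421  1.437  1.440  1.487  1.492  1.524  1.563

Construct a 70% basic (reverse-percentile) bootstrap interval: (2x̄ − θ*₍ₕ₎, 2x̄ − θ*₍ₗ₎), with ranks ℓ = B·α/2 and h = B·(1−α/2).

(1.391, 1.604)

Percentile endpoints at ranks 3 and 17: θ*₍3₎ = 1.274, θ*₍17₎ = 1.487.
Basic interval reflects these around x̄:
  lower = 2 × 1.439 − 1.487 = 1.391
  upper = 2 × 1.439 − 1.274 = 1.604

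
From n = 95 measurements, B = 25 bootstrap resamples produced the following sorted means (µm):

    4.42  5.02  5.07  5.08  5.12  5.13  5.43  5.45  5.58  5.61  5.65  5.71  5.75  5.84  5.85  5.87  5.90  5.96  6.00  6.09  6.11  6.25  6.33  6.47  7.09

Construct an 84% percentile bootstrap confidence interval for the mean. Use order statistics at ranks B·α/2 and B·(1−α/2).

α = 0.16; lower rank = 25 × 0.080 = 2; upper rank = 25 × 0.920 = 23.
The 2nd smallest replicate is 5.02; the 23rd is 6.33.

(5.02, 6.33)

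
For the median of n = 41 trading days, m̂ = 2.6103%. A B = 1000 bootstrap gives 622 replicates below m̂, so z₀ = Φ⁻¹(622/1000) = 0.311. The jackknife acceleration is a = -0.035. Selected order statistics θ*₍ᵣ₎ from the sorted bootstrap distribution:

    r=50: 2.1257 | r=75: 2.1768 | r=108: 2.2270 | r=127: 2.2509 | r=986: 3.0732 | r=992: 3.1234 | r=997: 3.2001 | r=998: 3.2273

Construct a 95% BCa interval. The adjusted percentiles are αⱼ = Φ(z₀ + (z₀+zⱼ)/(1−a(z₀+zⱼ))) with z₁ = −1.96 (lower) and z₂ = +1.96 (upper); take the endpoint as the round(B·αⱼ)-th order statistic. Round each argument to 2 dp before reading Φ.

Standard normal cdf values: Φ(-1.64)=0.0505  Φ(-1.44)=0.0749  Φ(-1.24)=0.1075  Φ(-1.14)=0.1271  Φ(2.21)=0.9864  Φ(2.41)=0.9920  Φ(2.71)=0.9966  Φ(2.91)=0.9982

Lower: z₀ + z₁ = 0.311 + (-1.960) = -1.649; 1 − a(z₀+z₁) = 1 − (-0.035)(-1.649) = 0.9423; argument = 0.311 + (-1.649)/0.9423 = -1.4390 → -1.44.
α₁ = Φ(-1.44) = 0.0749; rank = round(1000 × 0.0749) = 75; θ*₍75₎ = 2.1768.
Upper: z₀ + z₂ = 2.271; 1 − a(z₀+z₂) = 1.0795; argument = 2.4148 → 2.41; α₂ = 0.9920; rank = 992; θ*₍992₎ = 3.1234.

(2.1768, 3.1234)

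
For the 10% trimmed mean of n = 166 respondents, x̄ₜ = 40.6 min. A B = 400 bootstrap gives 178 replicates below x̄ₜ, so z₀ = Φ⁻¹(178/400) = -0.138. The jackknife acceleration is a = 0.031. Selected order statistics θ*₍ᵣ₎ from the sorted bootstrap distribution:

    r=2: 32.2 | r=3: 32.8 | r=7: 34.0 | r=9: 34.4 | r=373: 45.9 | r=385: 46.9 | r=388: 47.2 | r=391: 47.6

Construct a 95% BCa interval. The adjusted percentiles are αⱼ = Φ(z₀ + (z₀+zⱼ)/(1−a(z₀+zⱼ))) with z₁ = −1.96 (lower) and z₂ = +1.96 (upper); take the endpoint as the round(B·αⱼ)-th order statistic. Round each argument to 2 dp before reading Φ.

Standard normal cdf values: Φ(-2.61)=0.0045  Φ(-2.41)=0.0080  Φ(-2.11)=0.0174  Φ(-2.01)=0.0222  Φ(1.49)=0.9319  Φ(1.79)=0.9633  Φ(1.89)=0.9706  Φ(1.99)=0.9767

Lower: z₀ + z₁ = -0.138 + (-1.960) = -2.098; 1 − a(z₀+z₁) = 1 − (0.031)(-2.098) = 1.0650; argument = -0.138 + (-2.098)/1.0650 = -2.1079 → -2.11.
α₁ = Φ(-2.11) = 0.0174; rank = round(400 × 0.0174) = 7; θ*₍7₎ = 34.0.
Upper: z₀ + z₂ = 1.822; 1 − a(z₀+z₂) = 0.9435; argument = 1.7931 → 1.79; α₂ = 0.9633; rank = 385; θ*₍385₎ = 46.9.

(34.0, 46.9)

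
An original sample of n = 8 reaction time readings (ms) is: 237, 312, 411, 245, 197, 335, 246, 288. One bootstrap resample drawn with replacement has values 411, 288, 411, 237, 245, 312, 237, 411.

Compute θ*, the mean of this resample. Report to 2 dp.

θ* = 319.00

Mean = (411 + 288 + 411 + 237 + 245 + 312 + 237 + 411) / 8 = 2552.0 / 8 = 319.00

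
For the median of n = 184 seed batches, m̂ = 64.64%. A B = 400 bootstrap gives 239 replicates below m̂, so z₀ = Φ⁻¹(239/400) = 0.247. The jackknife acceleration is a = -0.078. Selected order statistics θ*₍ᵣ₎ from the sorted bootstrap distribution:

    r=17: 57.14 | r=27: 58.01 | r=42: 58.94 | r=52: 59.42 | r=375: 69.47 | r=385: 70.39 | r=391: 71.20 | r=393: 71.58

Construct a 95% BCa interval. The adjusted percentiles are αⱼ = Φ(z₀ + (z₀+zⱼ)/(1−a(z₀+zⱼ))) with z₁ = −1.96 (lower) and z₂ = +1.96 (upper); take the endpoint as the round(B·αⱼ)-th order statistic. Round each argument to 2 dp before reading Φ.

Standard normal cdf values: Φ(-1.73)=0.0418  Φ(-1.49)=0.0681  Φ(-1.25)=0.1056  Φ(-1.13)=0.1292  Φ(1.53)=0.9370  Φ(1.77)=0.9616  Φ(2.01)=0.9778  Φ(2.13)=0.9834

Lower: z₀ + z₁ = 0.247 + (-1.960) = -1.713; 1 − a(z₀+z₁) = 1 − (-0.078)(-1.713) = 0.8664; argument = 0.247 + (-1.713)/0.8664 = -1.7302 → -1.73.
α₁ = Φ(-1.73) = 0.0418; rank = round(400 × 0.0418) = 17; θ*₍17₎ = 57.14.
Upper: z₀ + z₂ = 2.207; 1 − a(z₀+z₂) = 1.1721; argument = 2.1299 → 2.13; α₂ = 0.9834; rank = 393; θ*₍393₎ = 71.58.

(57.14, 71.58)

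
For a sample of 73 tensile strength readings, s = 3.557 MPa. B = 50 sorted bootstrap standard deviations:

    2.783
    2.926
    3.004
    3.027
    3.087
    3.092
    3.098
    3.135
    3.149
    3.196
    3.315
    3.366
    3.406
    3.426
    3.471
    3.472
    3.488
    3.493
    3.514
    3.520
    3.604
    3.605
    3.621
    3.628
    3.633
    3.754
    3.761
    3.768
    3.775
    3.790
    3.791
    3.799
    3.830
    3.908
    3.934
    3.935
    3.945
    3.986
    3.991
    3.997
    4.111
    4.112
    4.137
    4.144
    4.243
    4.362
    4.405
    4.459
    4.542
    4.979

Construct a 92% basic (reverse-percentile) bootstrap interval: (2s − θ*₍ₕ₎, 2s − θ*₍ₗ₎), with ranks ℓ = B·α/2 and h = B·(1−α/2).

(2.655, 4.188)

Percentile endpoints at ranks 2 and 48: θ*₍2₎ = 2.926, θ*₍48₎ = 4.459.
Basic interval reflects these around s:
  lower = 2 × 3.557 − 4.459 = 2.655
  upper = 2 × 3.557 − 2.926 = 4.188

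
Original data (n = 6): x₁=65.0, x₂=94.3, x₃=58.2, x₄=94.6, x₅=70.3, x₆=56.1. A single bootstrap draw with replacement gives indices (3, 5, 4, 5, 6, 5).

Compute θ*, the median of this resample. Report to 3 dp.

Resample values: 58.2, 70.3, 94.6, 70.3, 56.1, 70.3.
Sorted: 56.1, 58.2, 70.3, 70.3, 70.3, 94.6
Median = average of the two middle values = 70.300

θ* = 70.300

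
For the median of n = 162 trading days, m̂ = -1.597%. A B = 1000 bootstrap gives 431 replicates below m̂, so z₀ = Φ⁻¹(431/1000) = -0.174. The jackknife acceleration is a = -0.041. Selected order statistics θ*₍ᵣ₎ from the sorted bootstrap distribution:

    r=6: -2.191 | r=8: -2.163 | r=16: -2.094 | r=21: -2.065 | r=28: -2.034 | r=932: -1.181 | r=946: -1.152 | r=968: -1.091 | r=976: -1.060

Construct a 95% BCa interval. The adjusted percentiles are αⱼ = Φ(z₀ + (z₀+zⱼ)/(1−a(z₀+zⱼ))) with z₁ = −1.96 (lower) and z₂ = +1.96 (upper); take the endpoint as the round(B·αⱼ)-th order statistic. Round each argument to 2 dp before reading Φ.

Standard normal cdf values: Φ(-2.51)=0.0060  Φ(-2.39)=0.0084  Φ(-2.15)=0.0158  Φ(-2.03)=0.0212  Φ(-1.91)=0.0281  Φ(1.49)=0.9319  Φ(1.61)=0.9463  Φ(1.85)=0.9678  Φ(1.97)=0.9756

(-2.191, -1.181)

Lower: z₀ + z₁ = -0.174 + (-1.960) = -2.134; 1 − a(z₀+z₁) = 1 − (-0.041)(-2.134) = 0.9125; argument = -0.174 + (-2.134)/0.9125 = -2.5126 → -2.51.
α₁ = Φ(-2.51) = 0.0060; rank = round(1000 × 0.0060) = 6; θ*₍6₎ = -2.191.
Upper: z₀ + z₂ = 1.786; 1 − a(z₀+z₂) = 1.0732; argument = 1.4901 → 1.49; α₂ = 0.9319; rank = 932; θ*₍932₎ = -1.181.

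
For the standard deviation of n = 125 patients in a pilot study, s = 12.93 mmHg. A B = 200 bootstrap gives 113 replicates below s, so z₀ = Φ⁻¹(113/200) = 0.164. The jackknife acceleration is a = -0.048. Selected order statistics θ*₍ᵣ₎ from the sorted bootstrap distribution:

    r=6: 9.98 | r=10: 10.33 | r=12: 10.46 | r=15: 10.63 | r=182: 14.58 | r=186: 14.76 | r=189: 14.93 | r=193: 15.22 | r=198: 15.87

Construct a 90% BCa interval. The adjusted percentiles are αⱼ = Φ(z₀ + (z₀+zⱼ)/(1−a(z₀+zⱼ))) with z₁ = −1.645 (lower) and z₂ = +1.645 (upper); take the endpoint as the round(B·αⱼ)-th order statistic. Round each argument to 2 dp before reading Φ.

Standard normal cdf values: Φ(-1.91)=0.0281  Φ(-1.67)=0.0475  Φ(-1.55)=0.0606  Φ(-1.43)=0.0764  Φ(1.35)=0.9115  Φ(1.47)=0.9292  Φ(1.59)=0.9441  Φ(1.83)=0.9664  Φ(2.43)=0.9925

(10.63, 15.22)

Lower: z₀ + z₁ = 0.164 + (-1.645) = -1.481; 1 − a(z₀+z₁) = 1 − (-0.048)(-1.481) = 0.9289; argument = 0.164 + (-1.481)/0.9289 = -1.4303 → -1.43.
α₁ = Φ(-1.43) = 0.0764; rank = round(200 × 0.0764) = 15; θ*₍15₎ = 10.63.
Upper: z₀ + z₂ = 1.809; 1 − a(z₀+z₂) = 1.0868; argument = 1.8285 → 1.83; α₂ = 0.9664; rank = 193; θ*₍193₎ = 15.22.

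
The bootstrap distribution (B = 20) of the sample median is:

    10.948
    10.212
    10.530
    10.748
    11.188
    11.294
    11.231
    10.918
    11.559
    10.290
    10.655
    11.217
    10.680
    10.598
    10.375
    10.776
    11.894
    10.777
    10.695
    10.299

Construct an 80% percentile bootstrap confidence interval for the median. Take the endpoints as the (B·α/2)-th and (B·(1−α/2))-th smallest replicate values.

(10.290, 11.294)

Sorted replicates: 10.212, 10.290, 10.299, 10.375, 10.530, 10.598, 10.655, 10.680, 10.695, 10.748, 10.776, 10.777, 10.918, 10.948, 11.188, 11.217, 11.231, 11.294, 11.559, 11.894
α = 0.20; lower rank = 20 × 0.100 = 2; upper rank = 20 × 0.900 = 18.
The 2nd smallest replicate is 10.290; the 18th is 11.294.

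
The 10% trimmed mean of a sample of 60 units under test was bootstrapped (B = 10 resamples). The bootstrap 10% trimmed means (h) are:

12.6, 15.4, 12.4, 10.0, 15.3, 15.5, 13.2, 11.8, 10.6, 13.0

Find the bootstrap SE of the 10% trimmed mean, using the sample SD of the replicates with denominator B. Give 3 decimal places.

SE* = 1.845

Bootstrap SE is the standard deviation of the 10 replicate 10% trimmed means.
Mean of replicates: (12.6 + 15.4 + 12.4 + 10.0 + 15.3 + 15.5 + 13.2 + 11.8 + 10.6 + 13.0) / 10 = 129.8000 / 10 = 12.9800
Sum of squared deviations: (−0.3800)² + (+2.4200)² + (−0.5800)² + (−2.9800)² + (+2.3200)² + (+2.5200)² + (+0.2200)² + (−1.1800)² + (−2.3800)² + (+0.0200)² = 34.0560
Variance = 34.0560 / 10 = 3.4056
SE* = √3.4056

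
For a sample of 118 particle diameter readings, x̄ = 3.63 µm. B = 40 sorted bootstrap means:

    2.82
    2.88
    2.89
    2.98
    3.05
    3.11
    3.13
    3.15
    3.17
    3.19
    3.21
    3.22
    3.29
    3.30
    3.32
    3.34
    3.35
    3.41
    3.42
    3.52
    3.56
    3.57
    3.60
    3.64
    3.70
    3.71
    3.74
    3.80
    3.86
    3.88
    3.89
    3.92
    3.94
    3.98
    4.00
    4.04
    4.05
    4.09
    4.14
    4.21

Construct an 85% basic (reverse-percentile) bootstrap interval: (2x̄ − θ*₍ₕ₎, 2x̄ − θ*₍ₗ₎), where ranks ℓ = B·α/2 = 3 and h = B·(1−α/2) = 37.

(3.21, 4.37)

Percentile endpoints at ranks 3 and 37: θ*₍3₎ = 2.89, θ*₍37₎ = 4.05.
Basic interval reflects these around x̄:
  lower = 2 × 3.63 − 4.05 = 3.21
  upper = 2 × 3.63 − 2.89 = 4.37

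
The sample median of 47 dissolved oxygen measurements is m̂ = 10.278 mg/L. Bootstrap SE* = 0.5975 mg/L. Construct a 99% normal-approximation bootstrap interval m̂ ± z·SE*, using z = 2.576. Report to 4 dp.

Margin = 2.576 × 0.5975 = 1.53916
Interval: 10.278 ± 1.53916

(8.7388, 11.8172)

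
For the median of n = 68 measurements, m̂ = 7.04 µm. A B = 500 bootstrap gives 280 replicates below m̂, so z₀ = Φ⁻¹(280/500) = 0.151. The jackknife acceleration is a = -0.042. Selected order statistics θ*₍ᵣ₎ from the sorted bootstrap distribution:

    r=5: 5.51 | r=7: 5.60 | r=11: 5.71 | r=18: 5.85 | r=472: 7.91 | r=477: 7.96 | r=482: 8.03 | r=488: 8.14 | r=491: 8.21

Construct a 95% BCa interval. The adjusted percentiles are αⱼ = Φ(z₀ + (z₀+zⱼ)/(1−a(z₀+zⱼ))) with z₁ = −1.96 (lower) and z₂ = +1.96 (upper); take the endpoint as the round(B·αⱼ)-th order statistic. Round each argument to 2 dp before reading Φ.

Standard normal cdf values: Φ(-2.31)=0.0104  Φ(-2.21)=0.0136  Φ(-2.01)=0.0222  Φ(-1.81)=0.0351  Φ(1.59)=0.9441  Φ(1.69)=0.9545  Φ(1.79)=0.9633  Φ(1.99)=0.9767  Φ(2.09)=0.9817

Lower: z₀ + z₁ = 0.151 + (-1.960) = -1.809; 1 − a(z₀+z₁) = 1 − (-0.042)(-1.809) = 0.9240; argument = 0.151 + (-1.809)/0.9240 = -1.8067 → -1.81.
α₁ = Φ(-1.81) = 0.0351; rank = round(500 × 0.0351) = 18; θ*₍18₎ = 5.85.
Upper: z₀ + z₂ = 2.111; 1 − a(z₀+z₂) = 1.0887; argument = 2.0901 → 2.09; α₂ = 0.9817; rank = 491; θ*₍491₎ = 8.21.

(5.85, 8.21)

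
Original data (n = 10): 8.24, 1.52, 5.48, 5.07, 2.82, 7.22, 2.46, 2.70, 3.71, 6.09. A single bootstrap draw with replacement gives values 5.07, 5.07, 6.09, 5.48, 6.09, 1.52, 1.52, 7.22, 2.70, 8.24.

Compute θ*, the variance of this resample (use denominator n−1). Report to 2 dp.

Mean = 4.9000; sum of squared deviations = 47.4532
s² = 47.4532 / 9 = 5.2726

θ* = 5.27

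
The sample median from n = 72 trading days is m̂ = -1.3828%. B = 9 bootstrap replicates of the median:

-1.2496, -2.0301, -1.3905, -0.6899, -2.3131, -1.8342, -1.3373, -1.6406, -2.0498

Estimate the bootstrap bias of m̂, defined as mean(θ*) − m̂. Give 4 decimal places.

bias = −0.2322

mean(θ*) = ((-1.2496) + (-2.0301) + (-1.3905) + (-0.6899) + (-2.3131) + (-1.8342) + (-1.3373) + (-1.6406) + (-2.0498)) / 9 = -1.61501
bias = -1.61501 − -1.3828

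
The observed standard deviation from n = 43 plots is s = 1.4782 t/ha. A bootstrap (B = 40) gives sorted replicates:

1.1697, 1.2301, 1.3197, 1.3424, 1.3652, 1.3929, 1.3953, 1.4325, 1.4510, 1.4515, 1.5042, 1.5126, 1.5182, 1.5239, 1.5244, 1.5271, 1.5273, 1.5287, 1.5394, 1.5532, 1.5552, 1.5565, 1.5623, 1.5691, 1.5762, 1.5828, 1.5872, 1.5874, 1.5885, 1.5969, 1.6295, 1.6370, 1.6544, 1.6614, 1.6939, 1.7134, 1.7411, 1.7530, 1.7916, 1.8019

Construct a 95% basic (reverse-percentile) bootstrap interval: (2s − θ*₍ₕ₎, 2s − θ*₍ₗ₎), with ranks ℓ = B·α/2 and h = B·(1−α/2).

(1.1648, 1.7867)

Percentile endpoints at ranks 1 and 39: θ*₍1₎ = 1.1697, θ*₍39₎ = 1.7916.
Basic interval reflects these around s:
  lower = 2 × 1.4782 − 1.7916 = 1.1648
  upper = 2 × 1.4782 − 1.1697 = 1.7867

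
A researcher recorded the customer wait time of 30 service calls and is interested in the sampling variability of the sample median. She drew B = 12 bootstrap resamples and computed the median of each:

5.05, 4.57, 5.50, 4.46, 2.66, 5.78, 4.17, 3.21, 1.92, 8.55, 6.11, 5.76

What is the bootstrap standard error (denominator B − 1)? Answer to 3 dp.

Bootstrap SE is the standard deviation of the 12 replicate medians.
Mean of replicates: (5.05 + 4.57 + 5.50 + 4.46 + 2.66 + 5.78 + 4.17 + 3.21 + 1.92 + 8.55 + 6.11 + 5.76) / 12 = 57.7400 / 12 = 4.8117
Sum of squared deviations: (+0.2383)² + (−0.2417)² + (+0.6883)² + (−0.3517)² + (−2.1517)² + (+0.9683)² + (−0.6417)² + (−1.6017)² + (−2.8917)² + (+3.7383)² + (+1.2983)² + (+0.9483)² = 34.1790
Variance = 34.1790 / 11 = 3.1072
SE* = √3.1072

SE* = 1.763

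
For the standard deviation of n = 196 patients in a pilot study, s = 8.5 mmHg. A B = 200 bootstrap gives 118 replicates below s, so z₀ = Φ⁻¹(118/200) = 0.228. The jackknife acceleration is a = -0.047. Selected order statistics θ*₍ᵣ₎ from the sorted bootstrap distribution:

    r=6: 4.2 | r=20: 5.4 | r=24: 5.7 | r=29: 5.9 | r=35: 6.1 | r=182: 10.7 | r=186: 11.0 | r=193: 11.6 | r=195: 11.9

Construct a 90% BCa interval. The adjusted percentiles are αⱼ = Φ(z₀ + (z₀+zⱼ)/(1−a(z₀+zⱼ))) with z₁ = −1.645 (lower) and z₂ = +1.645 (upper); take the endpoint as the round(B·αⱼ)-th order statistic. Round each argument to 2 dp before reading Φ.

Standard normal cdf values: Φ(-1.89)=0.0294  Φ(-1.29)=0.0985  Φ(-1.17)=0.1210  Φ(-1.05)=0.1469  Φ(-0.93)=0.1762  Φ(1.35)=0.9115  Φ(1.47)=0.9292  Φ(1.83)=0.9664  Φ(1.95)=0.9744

(5.4, 11.9)

Lower: z₀ + z₁ = 0.228 + (-1.645) = -1.417; 1 − a(z₀+z₁) = 1 − (-0.047)(-1.417) = 0.9334; argument = 0.228 + (-1.417)/0.9334 = -1.2901 → -1.29.
α₁ = Φ(-1.29) = 0.0985; rank = round(200 × 0.0985) = 20; θ*₍20₎ = 5.4.
Upper: z₀ + z₂ = 1.873; 1 − a(z₀+z₂) = 1.0880; argument = 1.9495 → 1.95; α₂ = 0.9744; rank = 195; θ*₍195₎ = 11.9.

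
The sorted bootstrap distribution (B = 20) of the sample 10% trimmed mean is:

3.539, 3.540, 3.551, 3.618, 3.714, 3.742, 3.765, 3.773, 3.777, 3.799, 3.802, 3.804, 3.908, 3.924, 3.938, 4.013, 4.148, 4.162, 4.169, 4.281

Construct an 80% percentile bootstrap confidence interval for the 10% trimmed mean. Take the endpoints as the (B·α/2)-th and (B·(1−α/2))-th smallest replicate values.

(3.540, 4.162)

α = 0.20; lower rank = 20 × 0.100 = 2; upper rank = 20 × 0.900 = 18.
The 2nd smallest replicate is 3.540; the 18th is 4.162.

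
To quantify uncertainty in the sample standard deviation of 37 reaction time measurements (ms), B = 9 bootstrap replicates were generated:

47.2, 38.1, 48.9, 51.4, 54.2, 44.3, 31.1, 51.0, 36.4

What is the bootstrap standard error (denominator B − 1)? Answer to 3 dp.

SE* = 7.876

Bootstrap SE is the standard deviation of the 9 replicate standard deviations.
Mean of replicates: (47.2 + 38.1 + 48.9 + 51.4 + 54.2 + 44.3 + 31.1 + 51.0 + 36.4) / 9 = 402.6000 / 9 = 44.7333
Sum of squared deviations: (+2.4667)² + (−6.6333)² + (+4.1667)² + (+6.6667)² + (+9.4667)² + (−0.4333)² + (−13.6333)² + (+6.2667)² + (−8.3333)² = 496.2800
Variance = 496.2800 / 8 = 62.0350
SE* = √62.0350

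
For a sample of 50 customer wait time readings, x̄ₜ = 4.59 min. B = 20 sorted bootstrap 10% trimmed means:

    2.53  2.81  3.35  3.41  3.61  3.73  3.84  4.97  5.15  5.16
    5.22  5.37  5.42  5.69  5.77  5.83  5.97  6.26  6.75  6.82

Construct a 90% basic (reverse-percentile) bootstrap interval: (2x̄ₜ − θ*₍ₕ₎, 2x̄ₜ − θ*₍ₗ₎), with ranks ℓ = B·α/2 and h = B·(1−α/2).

Percentile endpoints at ranks 1 and 19: θ*₍1₎ = 2.53, θ*₍19₎ = 6.75.
Basic interval reflects these around x̄ₜ:
  lower = 2 × 4.59 − 6.75 = 2.43
  upper = 2 × 4.59 − 2.53 = 6.65

(2.43, 6.65)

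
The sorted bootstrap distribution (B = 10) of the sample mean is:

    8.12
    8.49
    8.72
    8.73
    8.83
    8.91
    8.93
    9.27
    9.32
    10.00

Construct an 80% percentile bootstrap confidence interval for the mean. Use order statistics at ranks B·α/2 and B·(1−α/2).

(8.12, 9.32)

α = 0.20; lower rank = 10 × 0.100 = 1; upper rank = 10 × 0.900 = 9.
The 1st smallest replicate is 8.12; the 9th is 9.32.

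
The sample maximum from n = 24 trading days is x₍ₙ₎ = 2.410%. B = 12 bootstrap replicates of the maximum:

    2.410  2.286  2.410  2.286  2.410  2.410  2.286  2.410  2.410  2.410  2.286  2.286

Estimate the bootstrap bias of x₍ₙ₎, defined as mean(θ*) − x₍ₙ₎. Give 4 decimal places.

bias = −0.0517

mean(θ*) = (2.410 + 2.286 + 2.410 + 2.286 + 2.410 + 2.410 + 2.286 + 2.410 + 2.410 + 2.410 + 2.286 + 2.286) / 12 = 2.35833
bias = 2.35833 − 2.410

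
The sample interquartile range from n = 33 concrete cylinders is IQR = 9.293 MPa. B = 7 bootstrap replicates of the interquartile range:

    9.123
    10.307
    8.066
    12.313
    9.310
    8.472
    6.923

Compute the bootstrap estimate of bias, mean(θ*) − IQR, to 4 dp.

mean(θ*) = (9.123 + 10.307 + 8.066 + 12.313 + 9.310 + 8.472 + 6.923) / 7 = 9.21629
bias = 9.21629 − 9.293

bias = −0.0767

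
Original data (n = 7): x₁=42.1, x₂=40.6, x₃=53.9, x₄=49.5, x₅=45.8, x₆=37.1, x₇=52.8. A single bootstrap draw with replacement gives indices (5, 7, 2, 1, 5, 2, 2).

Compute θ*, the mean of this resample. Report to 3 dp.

Resample values: 45.8, 52.8, 40.6, 42.1, 45.8, 40.6, 40.6.
Mean = (45.8 + 52.8 + 40.6 + 42.1 + 45.8 + 40.6 + 40.6) / 7 = 308.30 / 7 = 44.043

θ* = 44.043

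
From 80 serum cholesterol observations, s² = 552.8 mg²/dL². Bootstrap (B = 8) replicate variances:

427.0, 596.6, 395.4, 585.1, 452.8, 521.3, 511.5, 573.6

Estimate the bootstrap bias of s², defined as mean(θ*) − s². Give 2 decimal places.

bias = −44.89

mean(θ*) = (427.0 + 596.6 + 395.4 + 585.1 + 452.8 + 521.3 + 511.5 + 573.6) / 8 = 507.913
bias = 507.913 − 552.8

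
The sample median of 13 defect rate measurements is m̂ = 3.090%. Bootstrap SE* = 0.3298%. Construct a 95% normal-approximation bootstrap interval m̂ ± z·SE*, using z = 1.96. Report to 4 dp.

Margin = 1.96 × 0.3298 = 0.64641
Interval: 3.090 ± 0.64641

(2.4436, 3.7364)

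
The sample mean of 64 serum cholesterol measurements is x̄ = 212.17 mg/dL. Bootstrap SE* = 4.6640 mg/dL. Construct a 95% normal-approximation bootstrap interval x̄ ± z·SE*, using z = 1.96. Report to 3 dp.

Margin = 1.96 × 4.6640 = 9.1414
Interval: 212.17 ± 9.1414

(203.029, 221.311)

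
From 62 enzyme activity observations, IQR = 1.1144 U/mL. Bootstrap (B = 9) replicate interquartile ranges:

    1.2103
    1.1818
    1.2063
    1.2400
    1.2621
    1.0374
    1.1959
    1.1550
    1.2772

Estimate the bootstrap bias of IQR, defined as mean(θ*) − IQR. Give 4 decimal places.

bias = +0.0818

mean(θ*) = (1.2103 + 1.1818 + 1.2063 + 1.2400 + 1.2621 + 1.0374 + 1.1959 + 1.1550 + 1.2772) / 9 = 1.19622
bias = 1.19622 − 1.1144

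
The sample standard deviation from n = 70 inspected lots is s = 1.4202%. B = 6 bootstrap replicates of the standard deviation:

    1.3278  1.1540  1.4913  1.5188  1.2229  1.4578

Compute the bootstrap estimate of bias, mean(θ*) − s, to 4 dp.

bias = −0.0581

mean(θ*) = (1.3278 + 1.1540 + 1.4913 + 1.5188 + 1.2229 + 1.4578) / 6 = 1.36210
bias = 1.36210 − 1.4202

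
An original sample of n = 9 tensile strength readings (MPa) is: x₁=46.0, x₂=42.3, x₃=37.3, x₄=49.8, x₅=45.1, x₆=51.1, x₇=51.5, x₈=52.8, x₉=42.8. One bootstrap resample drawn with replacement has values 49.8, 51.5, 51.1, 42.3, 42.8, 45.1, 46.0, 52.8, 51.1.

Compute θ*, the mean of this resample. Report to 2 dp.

θ* = 48.06

Mean = (49.8 + 51.5 + 51.1 + 42.3 + 42.8 + 45.1 + 46.0 + 52.8 + 51.1) / 9 = 432.50 / 9 = 48.06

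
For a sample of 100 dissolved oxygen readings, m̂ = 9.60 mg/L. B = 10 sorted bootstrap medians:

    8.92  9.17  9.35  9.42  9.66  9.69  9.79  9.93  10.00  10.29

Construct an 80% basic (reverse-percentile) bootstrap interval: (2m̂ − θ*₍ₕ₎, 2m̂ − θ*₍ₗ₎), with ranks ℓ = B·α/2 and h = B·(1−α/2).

(9.20, 10.28)

Percentile endpoints at ranks 1 and 9: θ*₍1₎ = 8.92, θ*₍9₎ = 10.00.
Basic interval reflects these around m̂:
  lower = 2 × 9.60 − 10.00 = 9.20
  upper = 2 × 9.60 − 8.92 = 10.28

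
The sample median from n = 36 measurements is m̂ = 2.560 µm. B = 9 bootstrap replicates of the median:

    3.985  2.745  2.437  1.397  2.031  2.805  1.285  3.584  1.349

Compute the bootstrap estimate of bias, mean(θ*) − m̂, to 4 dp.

bias = −0.1580

mean(θ*) = (3.985 + 2.745 + 2.437 + 1.397 + 2.031 + 2.805 + 1.285 + 3.584 + 1.349) / 9 = 2.40200
bias = 2.40200 − 2.560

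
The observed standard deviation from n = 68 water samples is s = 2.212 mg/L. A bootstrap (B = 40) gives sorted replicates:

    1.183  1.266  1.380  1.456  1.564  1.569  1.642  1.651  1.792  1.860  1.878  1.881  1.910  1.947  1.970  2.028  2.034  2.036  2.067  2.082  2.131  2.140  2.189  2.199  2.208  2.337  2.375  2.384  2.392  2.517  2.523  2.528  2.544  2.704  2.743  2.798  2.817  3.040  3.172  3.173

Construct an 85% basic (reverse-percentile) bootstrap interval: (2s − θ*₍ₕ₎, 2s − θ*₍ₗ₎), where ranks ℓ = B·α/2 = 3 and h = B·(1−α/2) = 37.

Percentile endpoints at ranks 3 and 37: θ*₍3₎ = 1.380, θ*₍37₎ = 2.817.
Basic interval reflects these around s:
  lower = 2 × 2.212 − 2.817 = 1.607
  upper = 2 × 2.212 − 1.380 = 3.044

(1.607, 3.044)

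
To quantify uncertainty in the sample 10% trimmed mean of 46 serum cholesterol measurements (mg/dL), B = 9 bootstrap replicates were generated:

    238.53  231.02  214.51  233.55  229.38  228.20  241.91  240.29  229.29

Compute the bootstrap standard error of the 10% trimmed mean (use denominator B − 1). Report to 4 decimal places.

SE* = 8.2711

Bootstrap SE is the standard deviation of the 9 replicate 10% trimmed means.
Mean of replicates: (238.53 + 231.02 + 214.51 + 233.55 + 229.38 + 228.20 + 241.91 + 240.29 + 229.29) / 9 = 2086.68000 / 9 = 231.85333
Sum of squared deviations: (+6.67667)² + (−0.83333)² + (−17.34333)² + (+1.69667)² + (−2.47333)² + (−3.65333)² + (+10.05667)² + (+8.43667)² + (−2.56333)² = 547.29100
Variance = 547.29100 / 8 = 68.41138
SE* = √68.41138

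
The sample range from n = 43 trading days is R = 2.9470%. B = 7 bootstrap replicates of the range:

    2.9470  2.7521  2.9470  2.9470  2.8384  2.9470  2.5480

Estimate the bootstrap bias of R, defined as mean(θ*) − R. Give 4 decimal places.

mean(θ*) = (2.9470 + 2.7521 + 2.9470 + 2.9470 + 2.8384 + 2.9470 + 2.5480) / 7 = 2.84664
bias = 2.84664 − 2.9470

bias = −0.1004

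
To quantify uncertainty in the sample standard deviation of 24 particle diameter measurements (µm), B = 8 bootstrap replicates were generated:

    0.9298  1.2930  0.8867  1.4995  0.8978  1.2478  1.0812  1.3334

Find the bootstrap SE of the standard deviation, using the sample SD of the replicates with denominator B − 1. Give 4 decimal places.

SE* = 0.2305

Bootstrap SE is the standard deviation of the 8 replicate standard deviations.
Mean of replicates: (0.9298 + 1.2930 + 0.8867 + 1.4995 + 0.8978 + 1.2478 + 1.0812 + 1.3334) / 8 = 9.16920 / 8 = 1.14615
Sum of squared deviations: (−0.21635)² + (+0.14685)² + (−0.25945)² + (+0.35335)² + (−0.24835)² + (+0.10165)² + (−0.06495)² + (+0.18725)² = 0.37183
Variance = 0.37183 / 7 = 0.05312
SE* = √0.05312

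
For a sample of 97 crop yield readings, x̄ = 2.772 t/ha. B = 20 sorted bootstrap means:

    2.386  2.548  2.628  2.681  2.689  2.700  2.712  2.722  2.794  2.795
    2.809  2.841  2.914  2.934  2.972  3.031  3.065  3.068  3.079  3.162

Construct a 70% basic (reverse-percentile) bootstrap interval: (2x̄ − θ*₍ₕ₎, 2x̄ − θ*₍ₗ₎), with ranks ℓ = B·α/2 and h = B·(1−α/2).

Percentile endpoints at ranks 3 and 17: θ*₍3₎ = 2.628, θ*₍17₎ = 3.065.
Basic interval reflects these around x̄:
  lower = 2 × 2.772 − 3.065 = 2.479
  upper = 2 × 2.772 − 2.628 = 2.916

(2.479, 2.916)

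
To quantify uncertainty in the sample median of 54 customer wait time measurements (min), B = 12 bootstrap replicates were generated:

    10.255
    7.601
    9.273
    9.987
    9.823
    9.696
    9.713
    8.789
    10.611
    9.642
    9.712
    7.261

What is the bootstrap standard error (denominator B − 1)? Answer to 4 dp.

SE* = 1.0112

Bootstrap SE is the standard deviation of the 12 replicate medians.
Mean of replicates: (10.255 + 7.601 + 9.273 + 9.987 + 9.823 + 9.696 + 9.713 + 8.789 + 10.611 + 9.642 + 9.712 + 7.261) / 12 = 112.36300 / 12 = 9.36358
Sum of squared deviations: (+0.89142)² + (−1.76258)² + (−0.09058)² + (+0.62342)² + (+0.45942)² + (+0.33242)² + (+0.34942)² + (−0.57458)² + (+1.24742)² + (+0.27842)² + (+0.34842)² + (−2.10258)² = 11.24779
Variance = 11.24779 / 11 = 1.02253
SE* = √1.02253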